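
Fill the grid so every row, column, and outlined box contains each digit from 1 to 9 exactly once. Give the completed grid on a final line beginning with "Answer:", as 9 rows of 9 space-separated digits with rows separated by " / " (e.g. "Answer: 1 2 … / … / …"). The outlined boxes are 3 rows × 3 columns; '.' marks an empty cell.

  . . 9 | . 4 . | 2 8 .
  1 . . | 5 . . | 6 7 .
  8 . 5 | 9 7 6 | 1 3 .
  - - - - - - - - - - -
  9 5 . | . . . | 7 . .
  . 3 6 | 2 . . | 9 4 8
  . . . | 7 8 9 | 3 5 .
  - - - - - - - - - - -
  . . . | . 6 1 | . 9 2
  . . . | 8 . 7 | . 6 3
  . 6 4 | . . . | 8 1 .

Step 1. [r9c4∈{3}] r9c4 has the single candidate 3 ⇒ r9c4=3.
Step 2. [r3c2∈{2,4}] in row 3, 2 fits only at r3c2 ⇒ r3c2=2.
Step 3. [r7c3∈{3,7,8}] across col 3, 7 lands solely at r7c3 ⇒ r7c3=7.
Step 4. [r1c6∈{3}] r1c6 has the single candidate 3. So r1c6=3.
Step 5. [r4c4∈{1,4,6}] 6 has one home in col 4: r4c4 ⇒ r4c4=6.
Step 6. [r9c5∈{2,5,9}] r9c5 is the only open cell in row 9 admitting 9, so r9c5=9.
Step 7. [r4c9∈{1}] only 1 remains possible at r4c9 ⇒ r4c9=1.
Step 8. [r5c6∈{5}] r5c6's peers cover all but 5. So r5c6=5.
Step 9. [r9c6∈{2}] nothing but 2 survives at r9c6 ⇒ r9c6=2.
Step 10. [r9c1∈{5}] only 5 remains possible at r9c1, so r9c1=5.
Step 11. [r2c2∈{4}] r2c2 is down to just 4 ⇒ r2c2=4.
Step 12. [r8c7∈{4,5}] row 8 places 4 nowhere but r8c7. So r8c7=4.
Step 13. [r8c1∈{2}] r8c1 is down to just 2, so r8c1=2.
Step 14. [r6c3∈{1,2}] row 6 places 2 nowhere but r6c3. So r6c3=2.
Step 15. [r1c1∈{6,7}] in row 1, 6 fits only at r1c1 ⇒ r1c1=6.
Step 16. [r6c2∈{1}] r6c2's peers cover all but 1. So r6c2=1.
Step 17. [r2c3∈{3}] r2c3 is down to just 3, so r2c3=3.
Step 18. [r6c9∈{6}] r6c9 is down to just 6. So r6c9=6.
Step 19. [r4c3∈{8}] r4c3's peers cover all but 8, so r4c3=8.
Step 20. [r7c2∈{8}] only 8 remains possible at r7c2 ⇒ r7c2=8.
Step 21. [r8c2∈{9}] r8c2 has the single candidate 9 ⇒ r8c2=9.
Step 22. [r2c5∈{2}] r2c5 has the single candidate 2 ⇒ r2c5=2.
Step 23. [r5c5∈{1}] r5c5 is down to just 1, so r5c5=1.
Step 24. [r7c1∈{3}] r7c1 is down to just 3 ⇒ r7c1=3.
Step 25. [r7c4∈{4}] r7c4 has the single candidate 4, so r7c4=4.
Step 26. [r7c7∈{5}] r7c7's peers cover all but 5 ⇒ r7c7=5.
Step 27. [r3c9∈{4}] r3c9's peers cover all but 4. So r3c9=4.
Step 28. [r1c4∈{1}] r1c4's peers cover all but 1 ⇒ r1c4=1.
Step 29. [r6c1∈{4}] r6c1's peers cover all but 4. So r6c1=4.
Step 30. [r5c1∈{7}] nothing but 7 survives at r5c1, so r5c1=7.
Step 31. [r2c6∈{8}] r2c6 has the single candidate 8. So r2c6=8.
Step 32. [r2c9∈{9}] r2c9 is down to just 9, so r2c9=9.
Step 33. [r4c6∈{4}] nothing but 4 survives at r4c6 ⇒ r4c6=4.
Step 34. [r8c3∈{1}] nothing but 1 survives at r8c3 ⇒ r8c3=1.
Step 35. [r8c5∈{5}] nothing but 5 survives at r8c5, so r8c5=5.
Step 36. [r1c9∈{5}] r1c9 has the single candidate 5 ⇒ r1c9=5.
Step 37. [r1c2∈{7}] r1c2 is down to just 7, so r1c2=7.
Step 38. [r9c9∈{7}] nothing but 7 survives at r9c9 ⇒ r9c9=7.
Step 39. [r4c8∈{2}] r4c8 is down to just 2 ⇒ r4c8=2.
Step 40. [r4c5∈{3}] only 3 remains possible at r4c5. So r4c5=3.

Answer: 6 7 9 1 4 3 2 8 5 / 1 4 3 5 2 8 6 7 9 / 8 2 5 9 7 6 1 3 4 / 9 5 8 6 3 4 7 2 1 / 7 3 6 2 1 5 9 4 8 / 4 1 2 7 8 9 3 5 6 / 3 8 7 4 6 1 5 9 2 / 2 9 1 8 5 7 4 6 3 / 5 6 4 3 9 2 8 1 7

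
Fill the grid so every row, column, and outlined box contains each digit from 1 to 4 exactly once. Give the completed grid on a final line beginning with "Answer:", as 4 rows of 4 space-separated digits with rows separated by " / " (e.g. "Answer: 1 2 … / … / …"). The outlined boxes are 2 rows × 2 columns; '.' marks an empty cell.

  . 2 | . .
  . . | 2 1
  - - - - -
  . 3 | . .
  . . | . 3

Step 1. [r1c1∈{1,3,4}] in row 1, 1 fits only at r1c1. So r1c1=1.
Step 2. [r3c4∈{2,4}] in col 4, 2 fits only at r3c4 ⇒ r3c4=2.
Step 3. [r3c1∈{4}] nothing but 4 survives at r3c1, so r3c1=4.
Step 4. [r4c3∈{1,4}] r4c3 is the only open cell in row 4 admitting 4, so r4c3=4.
Step 5. [r2c2∈{4}] only 4 remains possible at r2c2 ⇒ r2c2=4.
Step 6. [r3c3∈{1}] only 1 remains possible at r3c3 ⇒ r3c3=1.
Step 7. [r1c4∈{4}] nothing but 4 survives at r1c4. So r1c4=4.
Step 8. [r1c3∈{3}] r1c3's peers cover all but 3. So r1c3=3.
Step 9. [r4c2∈{1}] r4c2 is down to just 1, so r4c2=1.
Step 10. [r2c1∈{3}] nothing but 3 survives at r2c1, so r2c1=3.
Step 11. [r4c1∈{2}] r4c1's peers cover all but 2, so r4c1=2.

Answer: 1 2 3 4 / 3 4 2 1 / 4 3 1 2 / 2 1 4 3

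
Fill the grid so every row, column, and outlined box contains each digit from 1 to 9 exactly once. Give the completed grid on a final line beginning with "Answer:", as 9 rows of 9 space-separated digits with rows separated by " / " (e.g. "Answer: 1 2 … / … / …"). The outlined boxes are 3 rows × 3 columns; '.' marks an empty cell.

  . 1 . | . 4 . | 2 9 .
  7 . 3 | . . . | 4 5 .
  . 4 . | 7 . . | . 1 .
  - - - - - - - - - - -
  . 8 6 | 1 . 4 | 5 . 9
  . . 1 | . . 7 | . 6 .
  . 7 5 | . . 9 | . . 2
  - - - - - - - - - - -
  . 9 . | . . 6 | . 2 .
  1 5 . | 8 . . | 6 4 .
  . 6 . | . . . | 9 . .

Step 1. [r7c7∈{1,3,7,8}] 7 has one home in col 7: r7c7, so r7c7=7.
Step 2. [r8c9∈{3}] r8c9 is down to just 3 ⇒ r8c9=3.
Step 3. [r5c2∈{2,3}] r5c2 is the only open cell in col 2 admitting 3. So r5c2=3.
Step 4. [r8c6∈{2}] nothing but 2 survives at r8c6, so r8c6=2.
Step 5. [r1c3∈{8}] r1c3's peers cover all but 8 ⇒ r1c3=8.
Step 6. [r5c7∈{8}] r5c7 is down to just 8. So r5c7=8.
Step 7. [r2c4∈{2,6,9}] 9 has one home in col 4: r2c4, so r2c4=9.
Step 8. [r4c1∈{2}] r4c1's peers cover all but 2 ⇒ r4c1=2.
Step 9. [r4c5∈{3}] r4c5 is down to just 3, so r4c5=3.
Step 10. [r7c3∈{4}] only 4 remains possible at r7c3. So r7c3=4.
Step 11. [r6c5∈{6,8}] 8 has one home in row 6: r6c5 ⇒ r6c5=8.
Step 12. [r9c8∈{8}] r9c8's peers cover all but 8, so r9c8=8.
Step 13. [r9c1∈{3}] only 3 remains possible at r9c1. So r9c1=3.
Step 14. [r2c2∈{2}] only 2 remains possible at r2c2, so r2c2=2.
Step 15. [r3c5∈{2,5,6}] across row 3, 2 lands solely at r3c5, so r3c5=2.
Step 16. [r5c5∈{5}] r5c5 has the single candidate 5 ⇒ r5c5=5.
Step 17. [r7c5∈{1}] r7c5 is down to just 1. So r7c5=1.
Step 18. [r9c6∈{5}] only 5 remains possible at r9c6, so r9c6=5.
Step 19. [r3c1∈{5,6,9}] across row 3, 5 lands solely at r3c1. So r3c1=5.
Step 20. [r3c9∈{6,8}] r3c9 is the only open cell in row 3 admitting 6. So r3c9=6.
Step 21. [r8c3∈{7}] r8c3 has the single candidate 7, so r8c3=7.
Step 22. [r1c4∈{3,5,6}] across row 1, 5 lands solely at r1c4. So r1c4=5.
Step 23. [r3c7∈{3}] r3c7 is down to just 3 ⇒ r3c7=3.
Step 24. [r2c9∈{8}] r2c9 is down to just 8 ⇒ r2c9=8.
Step 25. [r6c1∈{4}] only 4 remains possible at r6c1 ⇒ r6c1=4.
Step 26. [r6c4∈{6}] r6c4 is down to just 6. So r6c4=6.
Step 27. [r7c1∈{8}] r7c1's peers cover all but 8. So r7c1=8.
Step 28. [r1c6∈{3}] r1c6 has the single candidate 3 ⇒ r1c6=3.
Step 29. [r6c7∈{1}] r6c7 has the single candidate 1, so r6c7=1.
Step 30. [r8c5∈{9}] r8c5 is down to just 9. So r8c5=9.
Step 31. [r1c1∈{6}] r1c1 has the single candidate 6 ⇒ r1c1=6.
Step 32. [r2c5∈{6}] nothing but 6 survives at r2c5 ⇒ r2c5=6.
Step 33. [r7c9∈{5}] only 5 remains possible at r7c9. So r7c9=5.
Step 34. [r4c8∈{7}] r4c8 is down to just 7. So r4c8=7.
Step 35. [r5c9∈{4}] r5c9 is down to just 4, so r5c9=4.
Step 36. [r3c3∈{9}] r3c3's peers cover all but 9 ⇒ r3c3=9.
Step 37. [r9c3∈{2}] nothing but 2 survives at r9c3 ⇒ r9c3=2.
Step 38. [r2c6∈{1}] r2c6's peers cover all but 1. So r2c6=1.
Step 39. [r9c9∈{1}] r9c9 is down to just 1. So r9c9=1.
Step 40. [r5c4∈{2}] r5c4's peers cover all but 2 ⇒ r5c4=2.
Step 41. [r5c1∈{9}] nothing but 9 survives at r5c1 ⇒ r5c1=9.
Step 42. [r9c4∈{4}] only 4 remains possible at r9c4. So r9c4=4.
Step 43. [r6c8∈{3}] r6c8's peers cover all but 3. So r6c8=3.
Step 44. [r7c4∈{3}] nothing but 3 survives at r7c4, so r7c4=3.
Step 45. [r1c9∈{7}] r1c9's peers cover all but 7 ⇒ r1c9=7.
Step 46. [r3c6∈{8}] r3c6 has the single candidate 8. So r3c6=8.
Step 47. [r9c5∈{7}] r9c5 has the single candidate 7 ⇒ r9c5=7.

Answer: 6 1 8 5 4 3 2 9 7 / 7 2 3 9 6 1 4 5 8 / 5 4 9 7 2 8 3 1 6 / 2 8 6 1 3 4 5 7 9 / 9 3 1 2 5 7 8 6 4 / 4 7 5 6 8 9 1 3 2 / 8 9 4 3 1 6 7 2 5 / 1 5 7 8 9 2 6 4 3 / 3 6 2 4 7 5 9 8 1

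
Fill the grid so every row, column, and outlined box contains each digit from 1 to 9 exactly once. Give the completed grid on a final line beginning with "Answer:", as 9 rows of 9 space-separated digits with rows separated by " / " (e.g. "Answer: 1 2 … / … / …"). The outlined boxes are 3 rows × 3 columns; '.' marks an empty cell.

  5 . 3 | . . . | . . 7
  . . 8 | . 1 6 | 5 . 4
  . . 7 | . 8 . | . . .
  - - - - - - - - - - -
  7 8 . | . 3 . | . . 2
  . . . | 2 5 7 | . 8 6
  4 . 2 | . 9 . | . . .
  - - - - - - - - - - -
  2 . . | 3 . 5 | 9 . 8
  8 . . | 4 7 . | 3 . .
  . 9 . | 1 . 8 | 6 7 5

Step 1. [r3c9∈{1,3,9}] in col 9, 9 fits only at r3c9. So r3c9=9.
Step 2. [r8c8∈{1,2}] box 9 places 2 nowhere but r8c8, so r8c8=2.
Step 3. [r4c6∈{1,4}] r4c6 is the only open cell in box 5 admitting 4, so r4c6=4.
Step 4. [r4c7∈{1}] only 1 remains possible at r4c7 ⇒ r4c7=1.
Step 5. [r3c2∈{1,2,4,6}] r3c2 is the only open cell in row 3 admitting 4. So r3c2=4.
Step 6. [r8c9∈{1}] r8c9 is down to just 1. So r8c9=1.
Step 7. [r3c1∈{1,6}] r3c1 is the only open cell in col 1 admitting 6, so r3c1=6.
Step 8. [r1c2∈{1,2}] 1 has one home in box 1: r1c2. So r1c2=1.
Step 9. [r7c3∈{1,4,6}] in row 7, 1 fits only at r7c3, so r7c3=1.
Step 10. [r3c6∈{2,3}] 3 has one home in col 6: r3c6. So r3c6=3.
Step 11. [r1c6∈{2,9}] in col 6, 2 fits only at r1c6 ⇒ r1c6=2.
Step 12. [r5c1∈{1,3,9}] 1 has one home in row 5: r5c1 ⇒ r5c1=1.
Step 13. [r4c8∈{5,9}] 9 has one home in col 8: r4c8, so r4c8=9.
Step 14. [r4c3∈{5,6}] across row 4, 5 lands solely at r4c3, so r4c3=5.
Step 15. [r6c2∈{3,6}] across box 4, 6 lands solely at r6c2 ⇒ r6c2=6.
Step 16. [r6c8∈{3,5}] across row 6, 5 lands solely at r6c8 ⇒ r6c8=5.
Step 17. [r2c1∈{9}] nothing but 9 survives at r2c1 ⇒ r2c1=9.
Step 18. [r9c5∈{2}] nothing but 2 survives at r9c5, so r9c5=2.
Step 19. [r9c3∈{4}] r9c3's peers cover all but 4. So r9c3=4.
Step 20. [r5c7∈{4}] r5c7's peers cover all but 4. So r5c7=4.
Step 21. [r8c2∈{5}] nothing but 5 survives at r8c2 ⇒ r8c2=5.
Step 22. [r3c7∈{2}] nothing but 2 survives at r3c7, so r3c7=2.
Step 23. [r2c2∈{2}] only 2 remains possible at r2c2, so r2c2=2.
Step 24. [r6c7∈{7}] nothing but 7 survives at r6c7, so r6c7=7.
Step 25. [r1c7∈{8}] only 8 remains possible at r1c7, so r1c7=8.
Step 26. [r7c2∈{7}] r7c2 has the single candidate 7, so r7c2=7.
Step 27. [r6c4∈{8}] r6c4 is down to just 8. So r6c4=8.
Step 28. [r5c3∈{9}] nothing but 9 survives at r5c3, so r5c3=9.
Step 29. [r1c5∈{4}] nothing but 4 survives at r1c5. So r1c5=4.
Step 30. [r3c8∈{1}] nothing but 1 survives at r3c8 ⇒ r3c8=1.
Step 31. [r3c4∈{5}] r3c4 is down to just 5, so r3c4=5.
Step 32. [r9c1∈{3}] r9c1 has the single candidate 3 ⇒ r9c1=3.
Step 33. [r7c8∈{4}] r7c8's peers cover all but 4, so r7c8=4.
Step 34. [r8c6∈{9}] nothing but 9 survives at r8c6. So r8c6=9.
Step 35. [r6c9∈{3}] only 3 remains possible at r6c9 ⇒ r6c9=3.
Step 36. [r1c4∈{9}] r1c4 is down to just 9. So r1c4=9.
Step 37. [r2c4∈{7}] only 7 remains possible at r2c4 ⇒ r2c4=7.
Step 38. [r8c3∈{6}] only 6 remains possible at r8c3. So r8c3=6.
Step 39. [r4c4∈{6}] r4c4 has the single candidate 6, so r4c4=6.
Step 40. [r5c2∈{3}] r5c2 has the single candidate 3, so r5c2=3.
Step 41. [r2c8∈{3}] nothing but 3 survives at r2c8. So r2c8=3.
Step 42. [r7c5∈{6}] nothing but 6 survives at r7c5. So r7c5=6.
Step 43. [r1c8∈{6}] r1c8 has the single candidate 6. So r1c8=6.
Step 44. [r6c6∈{1}] only 1 remains possible at r6c6, so r6c6=1.

Answer: 5 1 3 9 4 2 8 6 7 / 9 2 8 7 1 6 5 3 4 / 6 4 7 5 8 3 2 1 9 / 7 8 5 6 3 4 1 9 2 / 1 3 9 2 5 7 4 8 6 / 4 6 2 8 9 1 7 5 3 / 2 7 1 3 6 5 9 4 8 / 8 5 6 4 7 9 3 2 1 / 3 9 4 1 2 8 6 7 5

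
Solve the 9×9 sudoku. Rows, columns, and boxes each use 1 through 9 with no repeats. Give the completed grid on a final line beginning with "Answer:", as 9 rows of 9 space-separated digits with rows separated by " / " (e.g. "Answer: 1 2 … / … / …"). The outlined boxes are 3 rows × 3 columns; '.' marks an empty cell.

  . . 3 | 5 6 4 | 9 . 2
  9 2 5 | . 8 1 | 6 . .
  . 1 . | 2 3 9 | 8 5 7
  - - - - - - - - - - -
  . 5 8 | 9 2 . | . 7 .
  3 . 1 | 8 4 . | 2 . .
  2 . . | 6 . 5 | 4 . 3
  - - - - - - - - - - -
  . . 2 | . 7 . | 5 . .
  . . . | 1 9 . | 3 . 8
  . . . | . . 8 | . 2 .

Step 1. [r4c1∈{4,6}] across row 4, 4 lands solely at r4c1, so r4c1=4.
Step 2. [r5c2∈{6,7,9}] 6 has one home in box 4: r5c2, so r5c2=6.
Step 3. [r3c1∈{6}] r3c1 is down to just 6 ⇒ r3c1=6.
Step 4. [r9c7∈{1,7}] across col 7, 7 lands solely at r9c7, so r9c7=7.
Step 5. [r4c9∈{1,6}] r4c9 is the only open cell in row 4 admitting 6, so r4c9=6.
Step 6. [r5c8∈{9}] r5c8's peers cover all but 9, so r5c8=9.
Step 7. [r2c9∈{4}] nothing but 4 survives at r2c9. So r2c9=4.
Step 8. [r9c3∈{4,6,9}] row 9 places 6 nowhere but r9c3, so r9c3=6.
Step 9. [r1c8∈{1}] nothing but 1 survives at r1c8 ⇒ r1c8=1.
Step 10. [r8c1∈{5,7}] r8c1 is the only open cell in row 8 admitting 5, so r8c1=5.
Step 11. [r9c1∈{1}] r9c1's peers cover all but 1, so r9c1=1.
Step 12. [r6c3∈{7,9}] in col 3, 9 fits only at r6c3 ⇒ r6c3=9.
Step 13. [r8c3∈{4,7}] col 3 places 7 nowhere but r8c3. So r8c3=7.
Step 14. [r8c2∈{4}] nothing but 4 survives at r8c2, so r8c2=4.
Step 15. [r8c8∈{6}] only 6 remains possible at r8c8. So r8c8=6.
Step 16. [r9c9∈{9}] r9c9 has the single candidate 9. So r9c9=9.
Step 17. [r7c2∈{3,8,9}] across row 7, 9 lands solely at r7c2 ⇒ r7c2=9.
Step 18. [r1c2∈{7,8}] 8 has one home in col 2: r1c2, so r1c2=8.
Step 19. [r9c4∈{3,4}] r9c4 is the only open cell in row 9 admitting 4, so r9c4=4.
Step 20. [r7c6∈{3,6}] row 7 places 6 nowhere but r7c6, so r7c6=6.
Step 21. [r3c3∈{4}] only 4 remains possible at r3c3. So r3c3=4.
Step 22. [r7c9∈{1}] r7c9's peers cover all but 1, so r7c9=1.
Step 23. [r4c7∈{1}] r4c7 has the single candidate 1. So r4c7=1.
Step 24. [r5c6∈{7}] r5c6 has the single candidate 7. So r5c6=7.
Step 25. [r9c2∈{3}] r9c2's peers cover all but 3. So r9c2=3.
Step 26. [r6c5∈{1}] r6c5 is down to just 1. So r6c5=1.
Step 27. [r2c4∈{7}] r2c4 is down to just 7. So r2c4=7.
Step 28. [r8c6∈{2}] nothing but 2 survives at r8c6, so r8c6=2.
Step 29. [r7c1∈{8}] r7c1 has the single candidate 8 ⇒ r7c1=8.
Step 30. [r7c8∈{4}] r7c8 has the single candidate 4. So r7c8=4.
Step 31. [r9c5∈{5}] r9c5 has the single candidate 5 ⇒ r9c5=5.
Step 32. [r4c6∈{3}] r4c6 is down to just 3. So r4c6=3.
Step 33. [r6c2∈{7}] r6c2 is down to just 7 ⇒ r6c2=7.
Step 34. [r7c4∈{3}] r7c4 is down to just 3 ⇒ r7c4=3.
Step 35. [r2c8∈{3}] nothing but 3 survives at r2c8 ⇒ r2c8=3.
Step 36. [r6c8∈{8}] only 8 remains possible at r6c8. So r6c8=8.
Step 37. [r1c1∈{7}] nothing but 7 survives at r1c1. So r1c1=7.
Step 38. [r5c9∈{5}] r5c9 is down to just 5, so r5c9=5.

Answer: 7 8 3 5 6 4 9 1 2 / 9 2 5 7 8 1 6 3 4 / 6 1 4 2 3 9 8 5 7 / 4 5 8 9 2 3 1 7 6 / 3 6 1 8 4 7 2 9 5 / 2 7 9 6 1 5 4 8 3 / 8 9 2 3 7 6 5 4 1 / 5 4 7 1 9 2 3 6 8 / 1 3 6 4 5 8 7 2 9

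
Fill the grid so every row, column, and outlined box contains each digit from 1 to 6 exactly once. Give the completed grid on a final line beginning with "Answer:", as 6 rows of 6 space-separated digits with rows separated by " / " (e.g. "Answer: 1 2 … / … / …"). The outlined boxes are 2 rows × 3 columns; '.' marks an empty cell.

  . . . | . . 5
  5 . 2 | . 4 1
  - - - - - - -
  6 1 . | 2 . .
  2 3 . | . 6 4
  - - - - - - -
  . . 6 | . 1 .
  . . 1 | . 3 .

Step 1. [r6c1∈{4}] only 4 remains possible at r6c1, so r6c1=4.
Step 2. [r1c3∈{3,4}] 3 has one home in col 3: r1c3 ⇒ r1c3=3.
Step 3. [r1c4∈{6}] r1c4 has the single candidate 6 ⇒ r1c4=6.
Step 4. [r6c4∈{5}] only 5 remains possible at r6c4, so r6c4=5.
Step 5. [r6c2∈{2}] nothing but 2 survives at r6c2 ⇒ r6c2=2.
Step 6. [r3c3∈{4,5}] in row 3, 4 fits only at r3c3, so r3c3=4.
Step 7. [r5c6∈{2}] r5c6's peers cover all but 2. So r5c6=2.
Step 8. [r2c2∈{6}] nothing but 6 survives at r2c2 ⇒ r2c2=6.
Step 9. [r4c3∈{5}] r4c3 is down to just 5, so r4c3=5.
Step 10. [r2c4∈{3}] r2c4 has the single candidate 3, so r2c4=3.
Step 11. [r6c6∈{6}] r6c6 is down to just 6. So r6c6=6.
Step 12. [r3c5∈{5}] only 5 remains possible at r3c5. So r3c5=5.
Step 13. [r1c2∈{4}] nothing but 4 survives at r1c2 ⇒ r1c2=4.
Step 14. [r5c1∈{3}] r5c1 is down to just 3, so r5c1=3.
Step 15. [r1c1∈{1}] only 1 remains possible at r1c1. So r1c1=1.
Step 16. [r1c5∈{2}] nothing but 2 survives at r1c5 ⇒ r1c5=2.
Step 17. [r5c4∈{4}] only 4 remains possible at r5c4, so r5c4=4.
Step 18. [r4c4∈{1}] r4c4's peers cover all but 1 ⇒ r4c4=1.
Step 19. [r3c6∈{3}] only 3 remains possible at r3c6, so r3c6=3.
Step 20. [r5c2∈{5}] r5c2 has the single candidate 5 ⇒ r5c2=5.

Answer: 1 4 3 6 2 5 / 5 6 2 3 4 1 / 6 1 4 2 5 3 / 2 3 5 1 6 4 / 3 5 6 4 1 2 / 4 2 1 5 3 6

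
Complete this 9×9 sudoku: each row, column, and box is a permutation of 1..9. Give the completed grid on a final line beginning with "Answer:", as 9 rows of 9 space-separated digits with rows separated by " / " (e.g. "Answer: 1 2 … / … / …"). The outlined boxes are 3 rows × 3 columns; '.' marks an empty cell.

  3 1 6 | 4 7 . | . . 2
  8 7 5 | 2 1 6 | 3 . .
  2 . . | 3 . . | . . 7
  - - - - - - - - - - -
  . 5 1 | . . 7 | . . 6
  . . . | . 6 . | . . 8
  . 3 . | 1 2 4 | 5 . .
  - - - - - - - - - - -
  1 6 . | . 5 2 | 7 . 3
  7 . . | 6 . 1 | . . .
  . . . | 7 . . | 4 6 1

Step 1. [r6c9∈{9}] r6c9 has the single candidate 9. So r6c9=9.
Step 2. [r2c8∈{4,9}] r2c8 is the only open cell in row 2 admitting 9, so r2c8=9.
Step 3. [r1c6∈{5,8,9}] across row 1, 9 lands solely at r1c6. So r1c6=9.
Step 4. [r7c8∈{8}] nothing but 8 survives at r7c8 ⇒ r7c8=8.
Step 5. [r7c3∈{4,9}] across row 7, 4 lands solely at r7c3. So r7c3=4.
Step 6. [r3c5∈{8}] r3c5 has the single candidate 8. So r3c5=8.
Step 7. [r3c3∈{9}] r3c3 is down to just 9. So r3c3=9.
Step 8. [r7c4∈{9}] nothing but 9 survives at r7c4, so r7c4=9.
Step 9. [r4c7∈{2}] r4c7 is down to just 2, so r4c7=2.
Step 10. [r9c5∈{3}] nothing but 3 survives at r9c5, so r9c5=3.
Step 11. [r6c3∈{7,8}] 8 has one home in row 6: r6c3, so r6c3=8.
Step 12. [r9c3∈{2}] r9c3 has the single candidate 2. So r9c3=2.
Step 13. [r5c2∈{2,4,9}] r5c2 is the only open cell in row 5 admitting 2. So r5c2=2.
Step 14. [r5c1∈{4,9}] 9 has one home in row 5: r5c1, so r5c1=9.
Step 15. [r5c8∈{1,3,4,7}] row 5 places 4 nowhere but r5c8 ⇒ r5c8=4.
Step 16. [r9c2∈{8,9}] in row 9, 9 fits only at r9c2. So r9c2=9.
Step 17. [r3c8∈{1,5}] r3c8 is the only open cell in col 8 admitting 1 ⇒ r3c8=1.
Step 18. [r5c4∈{5}] r5c4's peers cover all but 5, so r5c4=5.
Step 19. [r8c8∈{2,5}] row 8 places 2 nowhere but r8c8 ⇒ r8c8=2.
Step 20. [r8c2∈{8}] r8c2 is down to just 8. So r8c2=8.
Step 21. [r9c1∈{5}] nothing but 5 survives at r9c1. So r9c1=5.
Step 22. [r5c3∈{7}] r5c3's peers cover all but 7. So r5c3=7.
Step 23. [r8c5∈{4}] r8c5 is down to just 4, so r8c5=4.
Step 24. [r5c7∈{1}] r5c7's peers cover all but 1. So r5c7=1.
Step 25. [r3c2∈{4}] r3c2's peers cover all but 4. So r3c2=4.
Step 26. [r2c9∈{4}] only 4 remains possible at r2c9. So r2c9=4.
Step 27. [r3c6∈{5}] nothing but 5 survives at r3c6 ⇒ r3c6=5.
Step 28. [r4c5∈{9}] r4c5 has the single candidate 9, so r4c5=9.
Step 29. [r8c7∈{9}] nothing but 9 survives at r8c7. So r8c7=9.
Step 30. [r8c9∈{5}] r8c9 has the single candidate 5, so r8c9=5.
Step 31. [r1c7∈{8}] only 8 remains possible at r1c7, so r1c7=8.
Step 32. [r5c6∈{3}] r5c6 is down to just 3. So r5c6=3.
Step 33. [r3c7∈{6}] r3c7 has the single candidate 6. So r3c7=6.
Step 34. [r4c8∈{3}] nothing but 3 survives at r4c8, so r4c8=3.
Step 35. [r9c6∈{8}] r9c6 has the single candidate 8 ⇒ r9c6=8.
Step 36. [r6c8∈{7}] only 7 remains possible at r6c8 ⇒ r6c8=7.
Step 37. [r4c4∈{8}] r4c4 is down to just 8 ⇒ r4c4=8.
Step 38. [r6c1∈{6}] r6c1 has the single candidate 6 ⇒ r6c1=6.
Step 39. [r1c8∈{5}] nothing but 5 survives at r1c8. So r1c8=5.
Step 40. [r8c3∈{3}] r8c3 is down to just 3. So r8c3=3.
Step 41. [r4c1∈{4}] r4c1 has the single candidate 4, so r4c1=4.

Answer: 3 1 6 4 7 9 8 5 2 / 8 7 5 2 1 6 3 9 4 / 2 4 9 3 8 5 6 1 7 / 4 5 1 8 9 7 2 3 6 / 9 2 7 5 6 3 1 4 8 / 6 3 8 1 2 4 5 7 9 / 1 6 4 9 5 2 7 8 3 / 7 8 3 6 4 1 9 2 5 / 5 9 2 7 3 8 4 6 1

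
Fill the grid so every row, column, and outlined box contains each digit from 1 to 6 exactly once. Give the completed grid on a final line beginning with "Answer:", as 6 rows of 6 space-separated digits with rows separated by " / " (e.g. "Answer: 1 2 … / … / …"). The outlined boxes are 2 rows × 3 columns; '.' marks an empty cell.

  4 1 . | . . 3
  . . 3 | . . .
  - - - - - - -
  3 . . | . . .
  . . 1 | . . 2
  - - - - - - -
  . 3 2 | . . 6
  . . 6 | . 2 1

Step 1. [r3c3∈{4,5}] in col 3, 4 fits only at r3c3, so r3c3=4.
Step 2. [r3c6∈{5}] r3c6 is down to just 5, so r3c6=5.
Step 3. [r6c1∈{5}] nothing but 5 survives at r6c1 ⇒ r6c1=5.
Step 4. [r4c1∈{6}] nothing but 6 survives at r4c1. So r4c1=6.
Step 5. [r2c2∈{2,5,6}] col 2 places 6 nowhere but r2c2, so r2c2=6.
Step 6. [r1c4∈{2,5,6}] across row 1, 2 lands solely at r1c4 ⇒ r1c4=2.
Step 7. [r4c5∈{3,4}] r4c5 is the only open cell in col 5 admitting 3, so r4c5=3.
Step 8. [r4c4∈{4}] r4c4's peers cover all but 4. So r4c4=4.
Step 9. [r1c5∈{5,6}] across row 1, 6 lands solely at r1c5, so r1c5=6.
Step 10. [r3c5∈{1}] only 1 remains possible at r3c5, so r3c5=1.
Step 11. [r5c4∈{5}] r5c4 has the single candidate 5. So r5c4=5.
Step 12. [r5c5∈{4}] r5c5's peers cover all but 4, so r5c5=4.
Step 13. [r6c4∈{3}] r6c4's peers cover all but 3 ⇒ r6c4=3.
Step 14. [r2c4∈{1}] r2c4's peers cover all but 1. So r2c4=1.
Step 15. [r5c1∈{1}] nothing but 1 survives at r5c1, so r5c1=1.
Step 16. [r2c1∈{2}] r2c1 has the single candidate 2. So r2c1=2.
Step 17. [r1c3∈{5}] r1c3 is down to just 5, so r1c3=5.
Step 18. [r2c5∈{5}] nothing but 5 survives at r2c5, so r2c5=5.
Step 19. [r2c6∈{4}] only 4 remains possible at r2c6, so r2c6=4.
Step 20. [r4c2∈{5}] r4c2's peers cover all but 5, so r4c2=5.
Step 21. [r3c4∈{6}] nothing but 6 survives at r3c4, so r3c4=6.
Step 22. [r3c2∈{2}] r3c2's peers cover all but 2. So r3c2=2.
Step 23. [r6c2∈{4}] only 4 remains possible at r6c2. So r6c2=4.

Answer: 4 1 5 2 6 3 / 2 6 3 1 5 4 / 3 2 4 6 1 5 / 6 5 1 4 3 2 / 1 3 2 5 4 6 / 5 4 6 3 2 1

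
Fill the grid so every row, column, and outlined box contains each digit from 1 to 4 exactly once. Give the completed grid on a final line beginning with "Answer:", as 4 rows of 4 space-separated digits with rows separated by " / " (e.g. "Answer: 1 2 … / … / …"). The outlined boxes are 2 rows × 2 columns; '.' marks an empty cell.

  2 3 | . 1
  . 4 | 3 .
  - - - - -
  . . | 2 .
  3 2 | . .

Step 1. [r3c1∈{1,4}] in col 1, 4 fits only at r3c1 ⇒ r3c1=4.
Step 2. [r1c3∈{4}] nothing but 4 survives at r1c3, so r1c3=4.
Step 3. [r4c3∈{1}] nothing but 1 survives at r4c3, so r4c3=1.
Step 4. [r3c4∈{3}] only 3 remains possible at r3c4 ⇒ r3c4=3.
Step 5. [r3c2∈{1}] r3c2 has the single candidate 1, so r3c2=1.
Step 6. [r2c1∈{1}] r2c1 is down to just 1 ⇒ r2c1=1.
Step 7. [r4c4∈{4}] nothing but 4 survives at r4c4, so r4c4=4.
Step 8. [r2c4∈{2}] only 2 remains possible at r2c4, so r2c4=2.

Answer: 2 3 4 1 / 1 4 3 2 / 4 1 2 3 / 3 2 1 4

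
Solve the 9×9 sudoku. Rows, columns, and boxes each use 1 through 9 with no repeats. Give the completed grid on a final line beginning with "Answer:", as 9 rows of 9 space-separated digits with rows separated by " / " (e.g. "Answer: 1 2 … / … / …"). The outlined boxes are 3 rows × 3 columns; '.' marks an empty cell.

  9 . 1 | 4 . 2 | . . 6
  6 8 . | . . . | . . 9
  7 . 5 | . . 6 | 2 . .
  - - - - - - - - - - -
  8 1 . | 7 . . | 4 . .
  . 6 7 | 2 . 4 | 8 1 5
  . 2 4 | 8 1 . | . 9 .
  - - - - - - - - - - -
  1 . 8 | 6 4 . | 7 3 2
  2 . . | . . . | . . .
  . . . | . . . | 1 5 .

Step 1. [r8c7∈{6,9}] 9 has one home in col 7: r8c7. So r8c7=9.
Step 2. [r1c2∈{3}] only 3 remains possible at r1c2 ⇒ r1c2=3.
Step 3. [r4c9∈{3}] r4c9 is down to just 3, so r4c9=3.
Step 4. [r5c5∈{3,9}] row 5 places 9 nowhere but r5c5 ⇒ r5c5=9.
Step 5. [r6c6∈{3,5}] box 5 places 3 nowhere but r6c6 ⇒ r6c6=3.
Step 6. [r8c8∈{4,6,8}] across box 9, 6 lands solely at r8c8 ⇒ r8c8=6.
Step 7. [r8c3∈{3}] r8c3 is down to just 3, so r8c3=3.
Step 8. [r3c2∈{4}] r3c2 is down to just 4 ⇒ r3c2=4.
Step 9. [r4c6∈{5}] r4c6 is down to just 5, so r4c6=5.
Step 10. [r7c6∈{9}] r7c6's peers cover all but 9 ⇒ r7c6=9.
Step 11. [r9c5∈{2,3,7,8}] 2 has one home in row 9: r9c5 ⇒ r9c5=2.
Step 12. [r3c8∈{8}] only 8 remains possible at r3c8 ⇒ r3c8=8.
Step 13. [r1c5∈{5,7,8}] row 1 places 8 nowhere but r1c5, so r1c5=8.
Step 14. [r3c5∈{3}] nothing but 3 survives at r3c5, so r3c5=3.
Step 15. [r8c9∈{4,8}] r8c9 is the only open cell in row 8 admitting 4 ⇒ r8c9=4.
Step 16. [r8c6∈{1,7,8}] row 8 places 8 nowhere but r8c6 ⇒ r8c6=8.
Step 17. [r2c6∈{1,7}] 1 has one home in col 6: r2c6 ⇒ r2c6=1.
Step 18. [r2c5∈{5,7}] box 2 places 7 nowhere but r2c5 ⇒ r2c5=7.
Step 19. [r8c5∈{5}] only 5 remains possible at r8c5, so r8c5=5.
Step 20. [r9c2∈{7,9}] r9c2 is the only open cell in col 2 admitting 9. So r9c2=9.
Step 21. [r2c7∈{3,5}] in row 2, 3 fits only at r2c7. So r2c7=3.
Step 22. [r5c1∈{3}] r5c1 is down to just 3. So r5c1=3.
Step 23. [r2c4∈{5}] r2c4 is down to just 5 ⇒ r2c4=5.
Step 24. [r2c3∈{2}] nothing but 2 survives at r2c3 ⇒ r2c3=2.
Step 25. [r9c6∈{7}] r9c6's peers cover all but 7. So r9c6=7.
Step 26. [r3c4∈{9}] r3c4 has the single candidate 9 ⇒ r3c4=9.
Step 27. [r9c3∈{6}] r9c3 is down to just 6 ⇒ r9c3=6.
Step 28. [r6c9∈{7}] nothing but 7 survives at r6c9 ⇒ r6c9=7.
Step 29. [r6c7∈{6}] only 6 remains possible at r6c7. So r6c7=6.
Step 30. [r9c1∈{4}] only 4 remains possible at r9c1, so r9c1=4.
Step 31. [r7c2∈{5}] nothing but 5 survives at r7c2 ⇒ r7c2=5.
Step 32. [r4c3∈{9}] r4c3's peers cover all but 9. So r4c3=9.
Step 33. [r3c9∈{1}] r3c9 has the single candidate 1, so r3c9=1.
Step 34. [r8c4∈{1}] nothing but 1 survives at r8c4. So r8c4=1.
Step 35. [r4c5∈{6}] r4c5 has the single candidate 6, so r4c5=6.
Step 36. [r1c7∈{5}] only 5 remains possible at r1c7 ⇒ r1c7=5.
Step 37. [r4c8∈{2}] only 2 remains possible at r4c8 ⇒ r4c8=2.
Step 38. [r8c2∈{7}] only 7 remains possible at r8c2 ⇒ r8c2=7.
Step 39. [r6c1∈{5}] r6c1 is down to just 5 ⇒ r6c1=5.
Step 40. [r2c8∈{4}] r2c8 has the single candidate 4 ⇒ r2c8=4.
Step 41. [r9c4∈{3}] r9c4's peers cover all but 3 ⇒ r9c4=3.
Step 42. [r1c8∈{7}] r1c8's peers cover all but 7 ⇒ r1c8=7.
Step 43. [r9c9∈{8}] r9c9's peers cover all but 8, so r9c9=8.

Answer: 9 3 1 4 8 2 5 7 6 / 6 8 2 5 7 1 3 4 9 / 7 4 5 9 3 6 2 8 1 / 8 1 9 7 6 5 4 2 3 / 3 6 7 2 9 4 8 1 5 / 5 2 4 8 1 3 6 9 7 / 1 5 8 6 4 9 7 3 2 / 2 7 3 1 5 8 9 6 4 / 4 9 6 3 2 7 1 5 8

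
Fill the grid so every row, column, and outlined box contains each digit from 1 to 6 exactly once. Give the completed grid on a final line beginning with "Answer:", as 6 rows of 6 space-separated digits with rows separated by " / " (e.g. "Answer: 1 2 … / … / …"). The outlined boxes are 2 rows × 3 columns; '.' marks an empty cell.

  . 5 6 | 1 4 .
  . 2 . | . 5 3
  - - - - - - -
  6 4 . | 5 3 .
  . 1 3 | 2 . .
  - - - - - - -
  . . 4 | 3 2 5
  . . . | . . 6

Step 1. [r6c1∈{1,2,3,5}] col 1 places 2 nowhere but r6c1 ⇒ r6c1=2.
Step 2. [r5c1∈{1}] only 1 remains possible at r5c1 ⇒ r5c1=1.
Step 3. [r5c2∈{6}] r5c2 is down to just 6, so r5c2=6.
Step 4. [r3c3∈{2}] r3c3's peers cover all but 2, so r3c3=2.
Step 5. [r4c6∈{4}] nothing but 4 survives at r4c6 ⇒ r4c6=4.
Step 6. [r4c5∈{6}] r4c5 has the single candidate 6, so r4c5=6.
Step 7. [r3c6∈{1}] r3c6 has the single candidate 1 ⇒ r3c6=1.
Step 8. [r6c5∈{1}] only 1 remains possible at r6c5, so r6c5=1.
Step 9. [r4c1∈{5}] nothing but 5 survives at r4c1. So r4c1=5.
Step 10. [r1c6∈{2}] only 2 remains possible at r1c6 ⇒ r1c6=2.
Step 11. [r2c4∈{6}] r2c4 has the single candidate 6 ⇒ r2c4=6.
Step 12. [r6c2∈{3}] only 3 remains possible at r6c2 ⇒ r6c2=3.
Step 13. [r6c4∈{4}] r6c4 has the single candidate 4, so r6c4=4.
Step 14. [r2c1∈{4}] r2c1 is down to just 4 ⇒ r2c1=4.
Step 15. [r6c3∈{5}] r6c3's peers cover all but 5 ⇒ r6c3=5.
Step 16. [r1c1∈{3}] r1c1 has the single candidate 3 ⇒ r1c1=3.
Step 17. [r2c3∈{1}] r2c3 has the single candidate 1. So r2c3=1.

Answer: 3 5 6 1 4 2 / 4 2 1 6 5 3 / 6 4 2 5 3 1 / 5 1 3 2 6 4 / 1 6 4 3 2 5 / 2 3 5 4 1 6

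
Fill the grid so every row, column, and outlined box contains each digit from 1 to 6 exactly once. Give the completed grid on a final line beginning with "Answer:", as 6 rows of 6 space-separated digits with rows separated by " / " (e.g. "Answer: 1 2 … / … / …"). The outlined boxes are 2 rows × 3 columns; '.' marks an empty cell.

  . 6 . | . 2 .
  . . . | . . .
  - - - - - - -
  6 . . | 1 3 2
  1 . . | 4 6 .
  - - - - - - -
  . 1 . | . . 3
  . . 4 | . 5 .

Step 1. [r3c3∈{5}] r3c3 is down to just 5 ⇒ r3c3=5.
Step 2. [r2c2∈{2,3,4,5}] 5 has one home in col 2: r2c2, so r2c2=5.
Step 3. [r2c5∈{1,4}] across col 5, 1 lands solely at r2c5, so r2c5=1.
Step 4. [r1c4∈{3,5}] in col 4, 5 fits only at r1c4 ⇒ r1c4=5.
Step 5. [r2c4∈{3,6}] r2c4 is the only open cell in col 4 admitting 3, so r2c4=3.
Step 6. [r2c3∈{2}] r2c3's peers cover all but 2, so r2c3=2.
Step 7. [r2c1∈{4}] nothing but 4 survives at r2c1, so r2c1=4.
Step 8. [r4c2∈{2,3}] 2 has one home in row 4: r4c2 ⇒ r4c2=2.
Step 9. [r1c1∈{3}] r1c1 is down to just 3 ⇒ r1c1=3.
Step 10. [r6c1∈{2}] r6c1's peers cover all but 2, so r6c1=2.
Step 11. [r6c4∈{6}] r6c4 is down to just 6, so r6c4=6.
Step 12. [r5c3∈{6}] r5c3 is down to just 6. So r5c3=6.
Step 13. [r1c6∈{4}] only 4 remains possible at r1c6, so r1c6=4.
Step 14. [r4c3∈{3}] r4c3 is down to just 3. So r4c3=3.
Step 15. [r5c5∈{4}] r5c5 is down to just 4. So r5c5=4.
Step 16. [r1c3∈{1}] r1c3 has the single candidate 1, so r1c3=1.
Step 17. [r6c6∈{1}] r6c6 is down to just 1. So r6c6=1.
Step 18. [r5c1∈{5}] r5c1 is down to just 5, so r5c1=5.
Step 19. [r3c2∈{4}] nothing but 4 survives at r3c2. So r3c2=4.
Step 20. [r6c2∈{3}] nothing but 3 survives at r6c2, so r6c2=3.
Step 21. [r4c6∈{5}] r4c6's peers cover all but 5. So r4c6=5.
Step 22. [r2c6∈{6}] nothing but 6 survives at r2c6, so r2c6=6.
Step 23. [r5c4∈{2}] only 2 remains possible at r5c4, so r5c4=2.

Answer: 3 6 1 5 2 4 / 4 5 2 3 1 6 / 6 4 5 1 3 2 / 1 2 3 4 6 5 / 5 1 6 2 4 3 / 2 3 4 6 5 1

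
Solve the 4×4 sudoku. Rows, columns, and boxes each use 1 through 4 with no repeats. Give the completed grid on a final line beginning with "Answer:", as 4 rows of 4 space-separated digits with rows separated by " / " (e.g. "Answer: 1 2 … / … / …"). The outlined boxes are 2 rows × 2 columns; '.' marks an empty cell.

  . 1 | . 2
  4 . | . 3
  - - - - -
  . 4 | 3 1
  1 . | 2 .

Step 1. [r4c4∈{4}] r4c4 has the single candidate 4 ⇒ r4c4=4.
Step 2. [r1c1∈{3}] r1c1 has the single candidate 3. So r1c1=3.
Step 3. [r1c3∈{4}] nothing but 4 survives at r1c3. So r1c3=4.
Step 4. [r2c2∈{2}] only 2 remains possible at r2c2 ⇒ r2c2=2.
Step 5. [r2c3∈{1}] r2c3 is down to just 1. So r2c3=1.
Step 6. [r3c1∈{2}] only 2 remains possible at r3c1. So r3c1=2.
Step 7. [r4c2∈{3}] r4c2 has the single candidate 3 ⇒ r4c2=3.

Answer: 3 1 4 2 / 4 2 1 3 / 2 4 3 1 / 1 3 2 4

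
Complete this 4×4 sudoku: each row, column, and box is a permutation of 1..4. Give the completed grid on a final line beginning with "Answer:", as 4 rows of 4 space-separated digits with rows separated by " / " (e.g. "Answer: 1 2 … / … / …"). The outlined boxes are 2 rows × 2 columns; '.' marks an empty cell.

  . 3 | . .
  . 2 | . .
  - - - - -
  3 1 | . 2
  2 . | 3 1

Step 1. [r1c4∈{4}] nothing but 4 survives at r1c4. So r1c4=4.
Step 2. [r1c1∈{1}] r1c1 has the single candidate 1 ⇒ r1c1=1.
Step 3. [r2c4∈{3}] r2c4 is down to just 3, so r2c4=3.
Step 4. [r2c3∈{1}] only 1 remains possible at r2c3. So r2c3=1.
Step 5. [r1c3∈{2}] r1c3's peers cover all but 2, so r1c3=2.
Step 6. [r4c2∈{4}] r4c2's peers cover all but 4. So r4c2=4.
Step 7. [r2c1∈{4}] r2c1's peers cover all but 4. So r2c1=4.
Step 8. [r3c3∈{4}] nothing but 4 survives at r3c3 ⇒ r3c3=4.

Answer: 1 3 2 4 / 4 2 1 3 / 3 1 4 2 / 2 4 3 1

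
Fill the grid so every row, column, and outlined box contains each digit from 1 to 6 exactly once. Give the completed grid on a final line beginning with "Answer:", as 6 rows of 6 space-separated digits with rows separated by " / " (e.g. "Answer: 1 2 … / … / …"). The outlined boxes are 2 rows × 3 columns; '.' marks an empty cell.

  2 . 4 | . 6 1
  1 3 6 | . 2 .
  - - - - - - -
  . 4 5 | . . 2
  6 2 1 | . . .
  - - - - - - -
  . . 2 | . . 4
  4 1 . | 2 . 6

Step 1. [r4c6∈{3,5}] r4c6 is the only open cell in col 6 admitting 3, so r4c6=3.
Step 2. [r6c5∈{3,5}] r6c5 is the only open cell in row 6 admitting 5, so r6c5=5.
Step 3. [r4c4∈{4,5}] 5 has one home in row 4: r4c4. So r4c4=5.
Step 4. [r5c5∈{1,3}] in col 5, 3 fits only at r5c5. So r5c5=3.
Step 5. [r5c2∈{5,6}] row 5 places 6 nowhere but r5c2, so r5c2=6.
Step 6. [r5c4∈{1}] r5c4's peers cover all but 1 ⇒ r5c4=1.
Step 7. [r1c4∈{3}] nothing but 3 survives at r1c4. So r1c4=3.
Step 8. [r1c2∈{5}] r1c2 has the single candidate 5 ⇒ r1c2=5.
Step 9. [r5c1∈{5}] r5c1's peers cover all but 5, so r5c1=5.
Step 10. [r3c5∈{1}] r3c5 has the single candidate 1 ⇒ r3c5=1.
Step 11. [r6c3∈{3}] nothing but 3 survives at r6c3. So r6c3=3.
Step 12. [r2c4∈{4}] r2c4 is down to just 4, so r2c4=4.
Step 13. [r3c4∈{6}] r3c4 is down to just 6, so r3c4=6.
Step 14. [r4c5∈{4}] r4c5 has the single candidate 4 ⇒ r4c5=4.
Step 15. [r2c6∈{5}] r2c6 has the single candidate 5. So r2c6=5.
Step 16. [r3c1∈{3}] r3c1's peers cover all but 3, so r3c1=3.

Answer: 2 5 4 3 6 1 / 1 3 6 4 2 5 / 3 4 5 6 1 2 / 6 2 1 5 4 3 / 5 6 2 1 3 4 / 4 1 3 2 5 6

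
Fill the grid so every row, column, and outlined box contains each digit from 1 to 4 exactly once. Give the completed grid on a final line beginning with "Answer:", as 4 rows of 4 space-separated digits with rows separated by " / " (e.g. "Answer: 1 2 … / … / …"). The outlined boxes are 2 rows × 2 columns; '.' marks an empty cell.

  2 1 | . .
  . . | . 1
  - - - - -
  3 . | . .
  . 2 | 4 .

Step 1. [r1c3∈{3}] r1c3's peers cover all but 3 ⇒ r1c3=3.
Step 2. [r3c3∈{1,2}] 1 has one home in row 3: r3c3. So r3c3=1.
Step 3. [r2c1∈{4}] nothing but 4 survives at r2c1, so r2c1=4.
Step 4. [r3c2∈{4}] r3c2 has the single candidate 4, so r3c2=4.
Step 5. [r2c3∈{2}] r2c3 has the single candidate 2, so r2c3=2.
Step 6. [r2c2∈{3}] nothing but 3 survives at r2c2 ⇒ r2c2=3.
Step 7. [r4c1∈{1}] r4c1 has the single candidate 1, so r4c1=1.
Step 8. [r4c4∈{3}] r4c4 is down to just 3 ⇒ r4c4=3.
Step 9. [r1c4∈{4}] r1c4 has the single candidate 4. So r1c4=4.
Step 10. [r3c4∈{2}] r3c4 has the single candidate 2, so r3c4=2.

Answer: 2 1 3 4 / 4 3 2 1 / 3 4 1 2 / 1 2 4 3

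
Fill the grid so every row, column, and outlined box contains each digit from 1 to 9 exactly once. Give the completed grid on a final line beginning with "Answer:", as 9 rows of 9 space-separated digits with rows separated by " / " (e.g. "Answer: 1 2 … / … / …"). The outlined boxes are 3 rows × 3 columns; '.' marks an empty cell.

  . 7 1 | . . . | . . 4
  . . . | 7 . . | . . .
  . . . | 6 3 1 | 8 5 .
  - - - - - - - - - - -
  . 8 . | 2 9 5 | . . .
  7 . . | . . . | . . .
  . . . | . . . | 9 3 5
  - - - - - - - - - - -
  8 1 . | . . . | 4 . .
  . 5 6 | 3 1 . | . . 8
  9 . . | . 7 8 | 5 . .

Step 1. [r2c3∈{2,3,4,5,8,9}] in col 3, 8 fits only at r2c3 ⇒ r2c3=8.
Step 2. [r5c8∈{1,2,4,6,8}] col 8 places 8 nowhere but r5c8, so r5c8=8.
Step 3. [r4c8∈{1,4,6,7}] in col 8, 4 fits only at r4c8, so r4c8=4.
Step 4. [r9c4∈{4}] r9c4 has the single candidate 4 ⇒ r9c4=4.
Step 5. [r4c3∈{3}] nothing but 3 survives at r4c3, so r4c3=3.
Step 6. [r9c3∈{2}] nothing but 2 survives at r9c3, so r9c3=2.
Step 7. [r6c3∈{4}] r6c3 has the single candidate 4 ⇒ r6c3=4.
Step 8. [r7c9∈{2,3,6,7,9}] row 7 places 3 nowhere but r7c9 ⇒ r7c9=3.
Step 9. [r3c3∈{9}] r3c3 is down to just 9. So r3c3=9.
Step 10. [r2c9∈{1,2,6,9}] r2c9 is the only open cell in col 9 admitting 9, so r2c9=9.
Step 11. [r5c4∈{1}] only 1 remains possible at r5c4 ⇒ r5c4=1.
Step 12. [r6c1∈{1,2,6}] across row 6, 1 lands solely at r6c1. So r6c1=1.
Step 13. [r4c1∈{6}] r4c1's peers cover all but 6. So r4c1=6.
Step 14. [r2c2∈{2,3,4,6}] col 2 places 6 nowhere but r2c2. So r2c2=6.
Step 15. [r3c2∈{2,4}] 4 has one home in col 2: r3c2, so r3c2=4.
Step 16. [r3c1∈{2}] only 2 remains possible at r3c1. So r3c1=2.
Step 17. [r5c9∈{2,6}] 2 has one home in col 9: r5c9, so r5c9=2.
Step 18. [r5c7∈{6}] r5c7 is down to just 6 ⇒ r5c7=6.
Step 19. [r1c8∈{2,6}] in row 1, 6 fits only at r1c8, so r1c8=6.
Step 20. [r6c4∈{8}] only 8 remains possible at r6c4, so r6c4=8.
Step 21. [r5c5∈{4}] only 4 remains possible at r5c5 ⇒ r5c5=4.
Step 22. [r1c5∈{2,5,8}] 8 has one home in row 1: r1c5. So r1c5=8.
Step 23. [r6c5∈{6}] only 6 remains possible at r6c5. So r6c5=6.
Step 24. [r7c6∈{2,6,9}] row 7 places 6 nowhere but r7c6, so r7c6=6.
Step 25. [r9c8∈{1}] only 1 remains possible at r9c8 ⇒ r9c8=1.
Step 26. [r2c8∈{2}] r2c8 is down to just 2, so r2c8=2.
Step 27. [r2c5∈{5}] r2c5 has the single candidate 5, so r2c5=5.
Step 28. [r2c7∈{1,3}] across row 2, 1 lands solely at r2c7, so r2c7=1.
Step 29. [r4c7∈{7}] nothing but 7 survives at r4c7, so r4c7=7.
Step 30. [r1c4∈{9}] only 9 remains possible at r1c4 ⇒ r1c4=9.
Step 31. [r8c6∈{2,9}] in col 6, 9 fits only at r8c6, so r8c6=9.
Step 32. [r8c8∈{7}] r8c8's peers cover all but 7, so r8c8=7.
Step 33. [r1c7∈{3}] only 3 remains possible at r1c7. So r1c7=3.
Step 34. [r8c7∈{2}] nothing but 2 survives at r8c7 ⇒ r8c7=2.
Step 35. [r1c1∈{5}] r1c1's peers cover all but 5 ⇒ r1c1=5.
Step 36. [r6c6∈{7}] r6c6 has the single candidate 7 ⇒ r6c6=7.
Step 37. [r7c5∈{2}] r7c5 is down to just 2, so r7c5=2.
Step 38. [r3c9∈{7}] r3c9's peers cover all but 7. So r3c9=7.
Step 39. [r6c2∈{2}] r6c2's peers cover all but 2. So r6c2=2.
Step 40. [r5c2∈{9}] only 9 remains possible at r5c2, so r5c2=9.
Step 41. [r7c3∈{7}] r7c3 has the single candidate 7 ⇒ r7c3=7.
Step 42. [r2c1∈{3}] r2c1's peers cover all but 3. So r2c1=3.
Step 43. [r5c6∈{3}] nothing but 3 survives at r5c6 ⇒ r5c6=3.
Step 44. [r9c2∈{3}] nothing but 3 survives at r9c2. So r9c2=3.
Step 45. [r7c8∈{9}] only 9 remains possible at r7c8. So r7c8=9.
Step 46. [r7c4∈{5}] r7c4 has the single candidate 5 ⇒ r7c4=5.
Step 47. [r9c9∈{6}] r9c9 is down to just 6 ⇒ r9c9=6.
Step 48. [r2c6∈{4}] r2c6 has the single candidate 4, so r2c6=4.
Step 49. [r5c3∈{5}] only 5 remains possible at r5c3. So r5c3=5.
Step 50. [r8c1∈{4}] r8c1 has the single candidate 4 ⇒ r8c1=4.
Step 51. [r1c6∈{2}] r1c6 has the single candidate 2. So r1c6=2.
Step 52. [r4c9∈{1}] only 1 remains possible at r4c9 ⇒ r4c9=1.

Answer: 5 7 1 9 8 2 3 6 4 / 3 6 8 7 5 4 1 2 9 / 2 4 9 6 3 1 8 5 7 / 6 8 3 2 9 5 7 4 1 / 7 9 5 1 4 3 6 8 2 / 1 2 4 8 6 7 9 3 5 / 8 1 7 5 2 6 4 9 3 / 4 5 6 3 1 9 2 7 8 / 9 3 2 4 7 8 5 1 6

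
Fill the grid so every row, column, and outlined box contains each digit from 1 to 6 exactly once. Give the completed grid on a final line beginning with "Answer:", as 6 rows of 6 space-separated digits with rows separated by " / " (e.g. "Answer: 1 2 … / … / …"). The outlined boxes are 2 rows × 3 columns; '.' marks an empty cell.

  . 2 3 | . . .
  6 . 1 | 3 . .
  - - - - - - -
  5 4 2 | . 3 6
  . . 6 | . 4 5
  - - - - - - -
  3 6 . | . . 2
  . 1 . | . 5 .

Step 1. [r6c3∈{4}] r6c3 is down to just 4 ⇒ r6c3=4.
Step 2. [r3c4∈{1}] nothing but 1 survives at r3c4 ⇒ r3c4=1.
Step 3. [r1c4∈{4,5,6}] across row 1, 5 lands solely at r1c4. So r1c4=5.
Step 4. [r1c6∈{1,4}] across col 6, 1 lands solely at r1c6. So r1c6=1.
Step 5. [r5c5∈{1}] r5c5 has the single candidate 1, so r5c5=1.
Step 6. [r2c5∈{2}] r2c5's peers cover all but 2, so r2c5=2.
Step 7. [r4c1∈{1}] r4c1 has the single candidate 1 ⇒ r4c1=1.
Step 8. [r1c5∈{6}] nothing but 6 survives at r1c5, so r1c5=6.
Step 9. [r2c6∈{4}] r2c6's peers cover all but 4. So r2c6=4.
Step 10. [r2c2∈{5}] only 5 remains possible at r2c2. So r2c2=5.
Step 11. [r6c4∈{6}] r6c4's peers cover all but 6. So r6c4=6.
Step 12. [r1c1∈{4}] r1c1's peers cover all but 4. So r1c1=4.
Step 13. [r4c4∈{2}] r4c4 is down to just 2, so r4c4=2.
Step 14. [r5c4∈{4}] nothing but 4 survives at r5c4, so r5c4=4.
Step 15. [r5c3∈{5}] r5c3 is down to just 5. So r5c3=5.
Step 16. [r6c6∈{3}] r6c6's peers cover all but 3, so r6c6=3.
Step 17. [r4c2∈{3}] r4c2's peers cover all but 3, so r4c2=3.
Step 18. [r6c1∈{2}] r6c1 is down to just 2, so r6c1=2.

Answer: 4 2 3 5 6 1 / 6 5 1 3 2 4 / 5 4 2 1 3 6 / 1 3 6 2 4 5 / 3 6 5 4 1 2 / 2 1 4 6 5 3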